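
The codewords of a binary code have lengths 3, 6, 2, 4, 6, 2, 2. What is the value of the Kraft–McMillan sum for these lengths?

With common denominator 2^6 = 64: Σ 2^(−ℓᵢ) = 8/64 + 1/64 + 16/64 + 4/64 + 1/64 + 16/64 + 16/64 = 62/64 = 0.96875.

0.96875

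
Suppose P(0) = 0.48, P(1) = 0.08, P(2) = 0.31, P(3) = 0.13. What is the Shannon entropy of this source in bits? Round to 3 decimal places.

1.706 bits

H = −Σ pᵢ log₂ pᵢ.
−0.48·log₂(0.48) = 0.5083
−0.08·log₂(0.08) = 0.2915
−0.31·log₂(0.31) = 0.5238
−0.13·log₂(0.13) = 0.3826
Sum ≈ 1.7062 → 1.706 bits.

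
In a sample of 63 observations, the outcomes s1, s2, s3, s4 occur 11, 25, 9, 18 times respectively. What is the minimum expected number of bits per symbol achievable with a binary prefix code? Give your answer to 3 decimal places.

1.921 bits/symbol

Probabilities are the counts divided by 63.
Repeatedly combine the two least-probable nodes; the expected code length is the sum of the merged weights.
merge 1/7 + 11/63 → 20/63
merge 2/7 + 20/63 → 38/63
merge 25/63 + 38/63 → 1
L = 20/63 + 38/63 + 1 = 121/63 ≈ 1.921 bits/symbol.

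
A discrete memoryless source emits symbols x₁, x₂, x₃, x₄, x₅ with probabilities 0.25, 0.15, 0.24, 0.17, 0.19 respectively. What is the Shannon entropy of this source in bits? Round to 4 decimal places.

H = −Σ pᵢ log₂ pᵢ.
−0.25·log₂(0.25) = 0.5000
−0.15·log₂(0.15) = 0.4105
−0.24·log₂(0.24) = 0.4941
−0.17·log₂(0.17) = 0.4346
−0.19·log₂(0.19) = 0.4552
Sum ≈ 2.2945 → 2.2945 bits.

2.2945 bits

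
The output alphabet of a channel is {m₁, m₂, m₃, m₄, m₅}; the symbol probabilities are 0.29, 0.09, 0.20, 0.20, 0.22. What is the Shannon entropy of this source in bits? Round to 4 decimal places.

2.2399 bits

H = −Σ pᵢ log₂ pᵢ.
−0.29·log₂(0.29) = 0.5179
−0.09·log₂(0.09) = 0.3127
−0.20·log₂(0.20) = 0.4644
−0.20·log₂(0.20) = 0.4644
−0.22·log₂(0.22) = 0.4806
Sum ≈ 2.2399 → 2.2399 bits.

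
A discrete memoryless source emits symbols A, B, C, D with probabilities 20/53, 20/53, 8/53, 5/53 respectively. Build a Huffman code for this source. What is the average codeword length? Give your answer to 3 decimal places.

1.868 bits/symbol

Repeatedly combine the two least-probable nodes; the expected code length is the sum of the merged weights.
merge 5/53 + 8/53 → 13/53
merge 13/53 + 20/53 → 33/53
merge 20/53 + 33/53 → 1
L = 13/53 + 33/53 + 1 = 99/53 ≈ 1.868 bits/symbol.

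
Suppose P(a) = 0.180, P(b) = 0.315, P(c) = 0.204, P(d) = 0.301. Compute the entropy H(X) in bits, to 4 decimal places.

1.9595 bits

H = −Σ pᵢ log₂ pᵢ.
−0.180·log₂(0.180) = 0.4453
−0.315·log₂(0.315) = 0.5250
−0.204·log₂(0.204) = 0.4678
−0.301·log₂(0.301) = 0.5214
Sum ≈ 1.9595 → 1.9595 bits.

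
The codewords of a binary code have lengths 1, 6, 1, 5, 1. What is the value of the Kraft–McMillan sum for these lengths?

With common denominator 2^6 = 64: Σ 2^(−ℓᵢ) = 32/64 + 1/64 + 32/64 + 2/64 + 32/64 = 99/64 = 1.546875.

1.546875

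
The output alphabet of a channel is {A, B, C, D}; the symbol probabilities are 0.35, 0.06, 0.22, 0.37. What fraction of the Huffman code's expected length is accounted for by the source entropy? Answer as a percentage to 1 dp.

Entropy H = −Σ p log₂ p ≈ 1.7849 bits.
Huffman merges: 3/50+11/50→7/25; 7/25+7/20→63/100; 37/100+63/100→1. L = 191/100 ≈ 1.9100.
Efficiency = H/L = 1.7849/1.9100 = 93.5%.

93.5%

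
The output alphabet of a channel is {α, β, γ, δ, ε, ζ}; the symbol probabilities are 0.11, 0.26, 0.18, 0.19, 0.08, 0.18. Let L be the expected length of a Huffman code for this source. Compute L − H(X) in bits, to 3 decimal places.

0.057 bits

Entropy H = −Σ p log₂ p ≈ 2.4929 bits.
Huffman merges: 2/25+11/100→19/100; 9/50+9/50→9/25; 19/100+19/100→19/50; 13/50+9/25→31/50; 19/50+31/50→1. L = 51/20 ≈ 2.5500.
L − H = 2.5500 − 2.4929 = 0.057 bits.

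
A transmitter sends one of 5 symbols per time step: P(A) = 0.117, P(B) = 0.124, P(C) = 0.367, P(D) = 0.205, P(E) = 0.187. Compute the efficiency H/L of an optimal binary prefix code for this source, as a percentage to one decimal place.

97.6%

Entropy H = −Σ p log₂ p ≈ 2.1874 bits.
Huffman merges: 117/1000+31/250→241/1000; 187/1000+41/200→49/125; 241/1000+367/1000→76/125; 49/125+76/125→1. L = 2241/1000 ≈ 2.2410.
Efficiency = H/L = 2.1874/2.2410 = 97.6%.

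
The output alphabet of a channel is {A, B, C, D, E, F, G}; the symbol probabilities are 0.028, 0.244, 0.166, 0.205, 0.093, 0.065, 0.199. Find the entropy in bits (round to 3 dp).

H = −Σ pᵢ log₂ pᵢ.
−0.028·log₂(0.028) = 0.1444
−0.244·log₂(0.244) = 0.4966
−0.166·log₂(0.166) = 0.4301
−0.205·log₂(0.205) = 0.4687
−0.093·log₂(0.093) = 0.3187
−0.065·log₂(0.065) = 0.2563
−0.199·log₂(0.199) = 0.4635
Sum ≈ 2.5782 → 2.578 bits.

2.578 bits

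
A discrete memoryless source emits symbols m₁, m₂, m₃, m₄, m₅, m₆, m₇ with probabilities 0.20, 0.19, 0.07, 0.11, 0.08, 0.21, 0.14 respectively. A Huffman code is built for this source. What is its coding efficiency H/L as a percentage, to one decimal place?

Entropy H = −Σ p log₂ p ≈ 2.6999 bits.
Huffman merges: 7/100+2/25→3/20; 11/100+7/50→1/4; 3/20+19/100→17/50; 1/5+21/100→41/100; 1/4+17/50→59/100; 41/100+59/100→1. L = 137/50 ≈ 2.7400.
Efficiency = H/L = 2.6999/2.7400 = 98.5%.

98.5%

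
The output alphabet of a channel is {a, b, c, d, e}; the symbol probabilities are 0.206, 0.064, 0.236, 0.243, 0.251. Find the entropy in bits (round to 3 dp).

2.211 bits

H = −Σ pᵢ log₂ pᵢ.
−0.206·log₂(0.206) = 0.4695
−0.064·log₂(0.064) = 0.2538
−0.236·log₂(0.236) = 0.4916
−0.243·log₂(0.243) = 0.4960
−0.251·log₂(0.251) = 0.5006
Sum ≈ 2.2115 → 2.211 bits.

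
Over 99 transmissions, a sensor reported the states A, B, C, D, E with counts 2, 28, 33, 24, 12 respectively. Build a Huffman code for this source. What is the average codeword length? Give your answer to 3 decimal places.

2.141 bits/symbol

Probabilities are the counts divided by 99.
Repeatedly combine the two least-probable nodes; the expected code length is the sum of the merged weights.
merge 2/99 + 4/33 → 14/99
merge 14/99 + 8/33 → 38/99
merge 28/99 + 1/3 → 61/99
merge 38/99 + 61/99 → 1
L = 14/99 + 38/99 + 61/99 + 1 = 212/99 ≈ 2.141 bits/symbol.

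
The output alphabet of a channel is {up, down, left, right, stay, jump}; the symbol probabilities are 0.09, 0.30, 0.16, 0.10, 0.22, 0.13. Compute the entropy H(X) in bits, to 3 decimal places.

H = −Σ pᵢ log₂ pᵢ.
−0.09·log₂(0.09) = 0.3127
−0.30·log₂(0.30) = 0.5211
−0.16·log₂(0.16) = 0.4230
−0.10·log₂(0.10) = 0.3322
−0.22·log₂(0.22) = 0.4806
−0.13·log₂(0.13) = 0.3826
Sum ≈ 2.4522 → 2.452 bits.

2.452 bits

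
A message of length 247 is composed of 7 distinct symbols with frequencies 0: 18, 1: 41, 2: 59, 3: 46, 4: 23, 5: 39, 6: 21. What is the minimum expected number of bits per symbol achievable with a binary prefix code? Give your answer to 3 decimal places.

Probabilities are the counts divided by 247.
Repeatedly combine the two least-probable nodes; the expected code length is the sum of the merged weights.
merge 18/247 + 21/247 → 3/19
merge 23/247 + 3/19 → 62/247
merge 3/19 + 41/247 → 80/247
merge 46/247 + 59/247 → 105/247
merge 62/247 + 80/247 → 142/247
merge 105/247 + 142/247 → 1
L = 3/19 + 62/247 + 80/247 + 105/247 + 142/247 + 1 = 675/247 ≈ 2.733 bits/symbol.

2.733 bits/symbol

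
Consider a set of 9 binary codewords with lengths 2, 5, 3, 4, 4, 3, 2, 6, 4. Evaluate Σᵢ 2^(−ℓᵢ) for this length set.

0.984375

With common denominator 2^6 = 64: Σ 2^(−ℓᵢ) = 16/64 + 2/64 + 8/64 + 4/64 + 4/64 + 8/64 + 16/64 + 1/64 + 4/64 = 63/64 = 0.984375.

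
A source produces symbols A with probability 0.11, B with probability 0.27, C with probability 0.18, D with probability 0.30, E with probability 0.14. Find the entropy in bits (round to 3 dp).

H = −Σ pᵢ log₂ pᵢ.
−0.11·log₂(0.11) = 0.3503
−0.27·log₂(0.27) = 0.5100
−0.18·log₂(0.18) = 0.4453
−0.30·log₂(0.30) = 0.5211
−0.14·log₂(0.14) = 0.3971
Sum ≈ 2.2238 → 2.224 bits.

2.224 bits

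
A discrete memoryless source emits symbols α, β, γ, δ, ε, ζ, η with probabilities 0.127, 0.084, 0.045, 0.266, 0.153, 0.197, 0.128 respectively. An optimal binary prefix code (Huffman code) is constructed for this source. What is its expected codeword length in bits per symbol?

Repeatedly combine the two least-probable nodes; the expected code length is the sum of the merged weights.
merge 9/200 + 21/250 → 129/1000
merge 127/1000 + 16/125 → 51/200
merge 129/1000 + 153/1000 → 141/500
merge 197/1000 + 51/200 → 113/250
merge 133/500 + 141/500 → 137/250
merge 113/250 + 137/250 → 1
L = 129/1000 + 51/200 + 141/500 + 113/250 + 137/250 + 1 = 1333/500 = 2.666 bits/symbol.

2.666 bits/symbol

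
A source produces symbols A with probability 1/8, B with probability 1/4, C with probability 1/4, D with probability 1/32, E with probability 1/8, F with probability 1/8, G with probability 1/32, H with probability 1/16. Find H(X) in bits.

Each probability is a power of 1/2, so log₂(1/p) is an integer.
H = Σ p·log₂(1/p) = 1/8·3 + 1/4·2 + 1/4·2 + 1/32·5 + 1/8·3 + 1/8·3 + 1/32·5 + 1/16·4 = 2.6875 bits.

2.6875 bits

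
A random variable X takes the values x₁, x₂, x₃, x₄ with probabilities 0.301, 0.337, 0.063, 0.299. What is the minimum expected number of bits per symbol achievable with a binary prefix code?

Repeatedly combine the two least-probable nodes; the expected code length is the sum of the merged weights.
merge 63/1000 + 299/1000 → 181/500
merge 301/1000 + 337/1000 → 319/500
merge 181/500 + 319/500 → 1
L = 181/500 + 319/500 + 1 = 2 bits/symbol.

2 bits/symbol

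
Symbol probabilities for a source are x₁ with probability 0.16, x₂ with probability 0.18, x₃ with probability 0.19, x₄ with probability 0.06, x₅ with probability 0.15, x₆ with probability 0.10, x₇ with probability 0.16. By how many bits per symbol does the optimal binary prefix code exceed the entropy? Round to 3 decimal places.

Entropy H = −Σ p log₂ p ≈ 2.7328 bits.
Huffman merges: 3/50+1/10→4/25; 3/20+4/25→31/100; 4/25+4/25→8/25; 9/50+19/100→37/100; 31/100+8/25→63/100; 37/100+63/100→1. L = 279/100 ≈ 2.7900.
L − H = 2.7900 − 2.7328 = 0.057 bits.

0.057 bits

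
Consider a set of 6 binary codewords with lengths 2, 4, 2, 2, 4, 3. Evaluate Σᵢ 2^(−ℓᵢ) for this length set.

With common denominator 2^4 = 16: Σ 2^(−ℓᵢ) = 4/16 + 1/16 + 4/16 + 4/16 + 1/16 + 2/16 = 16/16 = 1.

1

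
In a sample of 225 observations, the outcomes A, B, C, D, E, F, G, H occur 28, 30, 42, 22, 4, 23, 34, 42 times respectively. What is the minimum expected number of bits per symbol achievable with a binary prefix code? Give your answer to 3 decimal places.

Probabilities are the counts divided by 225.
Repeatedly combine the two least-probable nodes; the expected code length is the sum of the merged weights.
merge 4/225 + 22/225 → 26/225
merge 23/225 + 26/225 → 49/225
merge 28/225 + 2/15 → 58/225
merge 34/225 + 14/75 → 76/225
merge 14/75 + 49/225 → 91/225
merge 58/225 + 76/225 → 134/225
merge 91/225 + 134/225 → 1
L = 26/225 + 49/225 + 58/225 + 76/225 + 91/225 + 134/225 + 1 = 659/225 ≈ 2.929 bits/symbol.

2.929 bits/symbol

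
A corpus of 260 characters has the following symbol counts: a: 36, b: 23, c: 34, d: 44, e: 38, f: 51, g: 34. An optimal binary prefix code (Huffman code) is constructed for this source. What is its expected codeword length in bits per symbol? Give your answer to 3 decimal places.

Probabilities are the counts divided by 260.
Repeatedly combine the two least-probable nodes; the expected code length is the sum of the merged weights.
merge 23/260 + 17/130 → 57/260
merge 17/130 + 9/65 → 7/26
merge 19/130 + 11/65 → 41/130
merge 51/260 + 57/260 → 27/65
merge 7/26 + 41/130 → 38/65
merge 27/65 + 38/65 → 1
L = 57/260 + 7/26 + 41/130 + 27/65 + 38/65 + 1 = 729/260 ≈ 2.804 bits/symbol.

2.804 bits/symbol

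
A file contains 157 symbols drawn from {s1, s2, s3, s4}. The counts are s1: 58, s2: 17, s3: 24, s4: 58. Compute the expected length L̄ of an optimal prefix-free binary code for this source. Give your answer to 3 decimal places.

1.892 bits/symbol

Probabilities are the counts divided by 157.
Repeatedly combine the two least-probable nodes; the expected code length is the sum of the merged weights.
merge 17/157 + 24/157 → 41/157
merge 41/157 + 58/157 → 99/157
merge 58/157 + 99/157 → 1
L = 41/157 + 99/157 + 1 = 297/157 ≈ 1.892 bits/symbol.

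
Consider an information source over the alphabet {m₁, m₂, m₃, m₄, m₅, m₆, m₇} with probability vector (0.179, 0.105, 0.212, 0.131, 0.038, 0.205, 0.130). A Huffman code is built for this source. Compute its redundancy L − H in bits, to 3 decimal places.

Entropy H = −Σ p log₂ p ≈ 2.6749 bits.
Huffman merges: 19/500+21/200→143/1000; 13/100+131/1000→261/1000; 143/1000+179/1000→161/500; 41/200+53/250→417/1000; 261/1000+161/500→583/1000; 417/1000+583/1000→1. L = 1363/500 ≈ 2.7260.
L − H = 2.7260 − 2.6749 = 0.051 bits.

0.051 bits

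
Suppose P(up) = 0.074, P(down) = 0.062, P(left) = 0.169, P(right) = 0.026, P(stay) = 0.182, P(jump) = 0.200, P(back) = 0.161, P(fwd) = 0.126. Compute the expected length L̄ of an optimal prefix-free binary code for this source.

Repeatedly combine the two least-probable nodes; the expected code length is the sum of the merged weights.
merge 13/500 + 31/500 → 11/125
merge 37/500 + 11/125 → 81/500
merge 63/500 + 161/1000 → 287/1000
merge 81/500 + 169/1000 → 331/1000
merge 91/500 + 1/5 → 191/500
merge 287/1000 + 331/1000 → 309/500
merge 191/500 + 309/500 → 1
L = 11/125 + 81/500 + 287/1000 + 331/1000 + 191/500 + 309/500 + 1 = 717/250 = 2.868 bits/symbol.

2.868 bits/symbol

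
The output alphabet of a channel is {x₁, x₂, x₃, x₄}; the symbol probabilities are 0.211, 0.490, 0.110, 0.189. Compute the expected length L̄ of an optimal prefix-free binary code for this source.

1.809 bits/symbol

Repeatedly combine the two least-probable nodes; the expected code length is the sum of the merged weights.
merge 11/100 + 189/1000 → 299/1000
merge 211/1000 + 299/1000 → 51/100
merge 49/100 + 51/100 → 1
L = 299/1000 + 51/100 + 1 = 1809/1000 = 1.809 bits/symbol.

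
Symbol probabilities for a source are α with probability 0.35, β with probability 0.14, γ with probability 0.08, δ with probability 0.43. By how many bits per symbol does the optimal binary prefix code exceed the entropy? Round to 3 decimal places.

Entropy H = −Σ p log₂ p ≈ 1.7423 bits.
Huffman merges: 2/25+7/50→11/50; 11/50+7/20→57/100; 43/100+57/100→1. L = 179/100 ≈ 1.7900.
L − H = 1.7900 − 1.7423 = 0.048 bits.

0.048 bits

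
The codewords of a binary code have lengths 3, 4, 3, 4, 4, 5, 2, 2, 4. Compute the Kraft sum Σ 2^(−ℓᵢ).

With common denominator 2^5 = 32: Σ 2^(−ℓᵢ) = 4/32 + 2/32 + 4/32 + 2/32 + 2/32 + 1/32 + 8/32 + 8/32 + 2/32 = 33/32 = 1.03125.

1.03125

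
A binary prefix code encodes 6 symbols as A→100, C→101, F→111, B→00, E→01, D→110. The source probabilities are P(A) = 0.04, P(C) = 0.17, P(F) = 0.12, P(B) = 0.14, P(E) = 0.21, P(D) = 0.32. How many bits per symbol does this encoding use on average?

2.65 bits/symbol

L̄ = Σ pᵢ·ℓᵢ = 0.04·3 + 0.17·3 + 0.12·3 + 0.14·2 + 0.21·2 + 0.32·3 = 2.65 bits/symbol.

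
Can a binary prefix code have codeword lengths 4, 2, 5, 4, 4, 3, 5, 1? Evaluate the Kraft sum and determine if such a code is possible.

With common denominator 2^5 = 32: Σ 2^(−ℓᵢ) = 2/32 + 8/32 + 1/32 + 2/32 + 2/32 + 4/32 + 1/32 + 16/32 = 36/32 = 1.125.
Kraft's inequality requires Σ ≤ 1; here Σ = 1.125 > 1, so no such prefix code exists.

1.125; no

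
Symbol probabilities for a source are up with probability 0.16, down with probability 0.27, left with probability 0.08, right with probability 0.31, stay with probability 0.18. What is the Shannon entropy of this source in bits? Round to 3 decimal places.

2.194 bits

H = −Σ pᵢ log₂ pᵢ.
−0.16·log₂(0.16) = 0.4230
−0.27·log₂(0.27) = 0.5100
−0.08·log₂(0.08) = 0.2915
−0.31·log₂(0.31) = 0.5238
−0.18·log₂(0.18) = 0.4453
Sum ≈ 2.1936 → 2.194 bits.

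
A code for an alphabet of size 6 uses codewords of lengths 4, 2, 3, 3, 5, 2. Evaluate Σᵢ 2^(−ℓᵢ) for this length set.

With common denominator 2^5 = 32: Σ 2^(−ℓᵢ) = 2/32 + 8/32 + 4/32 + 4/32 + 1/32 + 8/32 = 27/32 = 0.84375.

0.84375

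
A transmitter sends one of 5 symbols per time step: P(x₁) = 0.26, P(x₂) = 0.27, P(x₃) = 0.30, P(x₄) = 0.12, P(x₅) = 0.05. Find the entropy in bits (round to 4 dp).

H = −Σ pᵢ log₂ pᵢ.
−0.26·log₂(0.26) = 0.5053
−0.27·log₂(0.27) = 0.5100
−0.30·log₂(0.30) = 0.5211
−0.12·log₂(0.12) = 0.3671
−0.05·log₂(0.05) = 0.2161
Sum ≈ 2.1196 → 2.1196 bits.

2.1196 bits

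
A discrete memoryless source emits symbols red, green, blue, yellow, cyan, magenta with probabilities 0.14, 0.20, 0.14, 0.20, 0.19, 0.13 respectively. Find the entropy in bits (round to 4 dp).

H = −Σ pᵢ log₂ pᵢ.
−0.14·log₂(0.14) = 0.3971
−0.20·log₂(0.20) = 0.4644
−0.14·log₂(0.14) = 0.3971
−0.20·log₂(0.20) = 0.4644
−0.19·log₂(0.19) = 0.4552
−0.13·log₂(0.13) = 0.3826
Sum ≈ 2.5609 → 2.5609 bits.

2.5609 bits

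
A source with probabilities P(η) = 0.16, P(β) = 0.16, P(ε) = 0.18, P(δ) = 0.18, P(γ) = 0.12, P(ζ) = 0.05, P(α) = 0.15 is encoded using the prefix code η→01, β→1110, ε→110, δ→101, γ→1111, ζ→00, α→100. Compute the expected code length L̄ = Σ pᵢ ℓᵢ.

L̄ = Σ pᵢ·ℓᵢ = 0.16·2 + 0.16·4 + 0.18·3 + 0.18·3 + 0.12·4 + 0.05·2 + 0.15·3 = 3.07 bits/symbol.

3.07 bits/symbol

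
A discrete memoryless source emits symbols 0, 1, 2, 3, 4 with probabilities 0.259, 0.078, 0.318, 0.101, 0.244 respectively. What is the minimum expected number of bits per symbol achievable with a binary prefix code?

Repeatedly combine the two least-probable nodes; the expected code length is the sum of the merged weights.
merge 39/500 + 101/1000 → 179/1000
merge 179/1000 + 61/250 → 423/1000
merge 259/1000 + 159/500 → 577/1000
merge 423/1000 + 577/1000 → 1
L = 179/1000 + 423/1000 + 577/1000 + 1 = 2179/1000 = 2.179 bits/symbol.

2.179 bits/symbol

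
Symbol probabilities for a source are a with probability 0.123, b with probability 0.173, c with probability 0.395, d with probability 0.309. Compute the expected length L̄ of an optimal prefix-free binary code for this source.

1.901 bits/symbol

Repeatedly combine the two least-probable nodes; the expected code length is the sum of the merged weights.
merge 123/1000 + 173/1000 → 37/125
merge 37/125 + 309/1000 → 121/200
merge 79/200 + 121/200 → 1
L = 37/125 + 121/200 + 1 = 1901/1000 = 1.901 bits/symbol.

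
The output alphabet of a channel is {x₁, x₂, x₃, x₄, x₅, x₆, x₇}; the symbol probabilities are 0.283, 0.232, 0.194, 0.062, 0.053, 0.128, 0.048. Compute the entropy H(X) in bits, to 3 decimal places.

H = −Σ pᵢ log₂ pᵢ.
−0.283·log₂(0.283) = 0.5154
−0.232·log₂(0.232) = 0.4890
−0.194·log₂(0.194) = 0.4590
−0.062·log₂(0.062) = 0.2487
−0.053·log₂(0.053) = 0.2246
−0.128·log₂(0.128) = 0.3796
−0.048·log₂(0.048) = 0.2103
Sum ≈ 2.5266 → 2.527 bits.

2.527 bits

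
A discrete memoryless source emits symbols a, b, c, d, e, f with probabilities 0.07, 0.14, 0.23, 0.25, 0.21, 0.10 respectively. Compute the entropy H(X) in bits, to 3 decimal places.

H = −Σ pᵢ log₂ pᵢ.
−0.07·log₂(0.07) = 0.2686
−0.14·log₂(0.14) = 0.3971
−0.23·log₂(0.23) = 0.4877
−0.25·log₂(0.25) = 0.5000
−0.21·log₂(0.21) = 0.4728
−0.10·log₂(0.10) = 0.3322
Sum ≈ 2.4583 → 2.458 bits.

2.458 bits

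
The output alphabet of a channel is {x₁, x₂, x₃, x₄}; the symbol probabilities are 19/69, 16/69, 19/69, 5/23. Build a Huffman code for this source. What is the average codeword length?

2 bits/symbol

Repeatedly combine the two least-probable nodes; the expected code length is the sum of the merged weights.
merge 5/23 + 16/69 → 31/69
merge 19/69 + 19/69 → 38/69
merge 31/69 + 38/69 → 1
L = 31/69 + 38/69 + 1 = 2 bits/symbol.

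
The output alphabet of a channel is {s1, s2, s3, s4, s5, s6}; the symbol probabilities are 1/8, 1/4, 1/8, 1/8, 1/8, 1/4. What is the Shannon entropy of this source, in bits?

2.5 bits

Each probability is a power of 1/2, so log₂(1/p) is an integer.
H = Σ p·log₂(1/p) = 1/8·3 + 1/4·2 + 1/8·3 + 1/8·3 + 1/8·3 + 1/4·2 = 2.5 bits.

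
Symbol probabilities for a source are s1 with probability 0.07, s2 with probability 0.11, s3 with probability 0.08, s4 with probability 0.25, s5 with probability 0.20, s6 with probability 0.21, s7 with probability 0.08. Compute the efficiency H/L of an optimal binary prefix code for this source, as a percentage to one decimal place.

98.5%

Entropy H = −Σ p log₂ p ≈ 2.6391 bits.
Huffman merges: 7/100+2/25→3/20; 2/25+11/100→19/100; 3/20+19/100→17/50; 1/5+21/100→41/100; 1/4+17/50→59/100; 41/100+59/100→1. L = 67/25 ≈ 2.6800.
Efficiency = H/L = 2.6391/2.6800 = 98.5%.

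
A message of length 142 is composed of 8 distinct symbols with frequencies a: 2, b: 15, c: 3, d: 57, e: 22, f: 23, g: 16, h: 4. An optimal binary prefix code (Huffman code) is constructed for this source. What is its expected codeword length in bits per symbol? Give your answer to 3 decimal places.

2.465 bits/symbol

Probabilities are the counts divided by 142.
Repeatedly combine the two least-probable nodes; the expected code length is the sum of the merged weights.
merge 1/71 + 3/142 → 5/142
merge 2/71 + 5/142 → 9/142
merge 9/142 + 15/142 → 12/71
merge 8/71 + 11/71 → 19/71
merge 23/142 + 12/71 → 47/142
merge 19/71 + 47/142 → 85/142
merge 57/142 + 85/142 → 1
L = 5/142 + 9/142 + 12/71 + 19/71 + 47/142 + 85/142 + 1 = 175/71 ≈ 2.465 bits/symbol.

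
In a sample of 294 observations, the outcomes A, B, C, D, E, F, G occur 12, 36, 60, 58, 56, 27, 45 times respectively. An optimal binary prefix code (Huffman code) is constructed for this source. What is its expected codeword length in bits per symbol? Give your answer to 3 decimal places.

2.731 bits/symbol

Probabilities are the counts divided by 294.
Repeatedly combine the two least-probable nodes; the expected code length is the sum of the merged weights.
merge 2/49 + 9/98 → 13/98
merge 6/49 + 13/98 → 25/98
merge 15/98 + 4/21 → 101/294
merge 29/147 + 10/49 → 59/147
merge 25/98 + 101/294 → 88/147
merge 59/147 + 88/147 → 1
L = 13/98 + 25/98 + 101/294 + 59/147 + 88/147 + 1 = 803/294 ≈ 2.731 bits/symbol.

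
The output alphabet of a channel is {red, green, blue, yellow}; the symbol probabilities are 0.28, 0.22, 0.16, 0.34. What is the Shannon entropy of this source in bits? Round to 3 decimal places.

1.947 bits

H = −Σ pᵢ log₂ pᵢ.
−0.28·log₂(0.28) = 0.5142
−0.22·log₂(0.22) = 0.4806
−0.16·log₂(0.16) = 0.4230
−0.34·log₂(0.34) = 0.5292
Sum ≈ 1.9470 → 1.947 bits.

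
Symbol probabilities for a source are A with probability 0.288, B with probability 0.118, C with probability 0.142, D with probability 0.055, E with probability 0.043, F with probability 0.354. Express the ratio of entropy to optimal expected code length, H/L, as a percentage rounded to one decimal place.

Entropy H = −Σ p log₂ p ≈ 2.2366 bits.
Huffman merges: 43/1000+11/200→49/500; 49/500+59/500→27/125; 71/500+27/125→179/500; 36/125+177/500→321/500; 179/500+321/500→1. L = 1157/500 ≈ 2.3140.
Efficiency = H/L = 2.2366/2.3140 = 96.7%.

96.7%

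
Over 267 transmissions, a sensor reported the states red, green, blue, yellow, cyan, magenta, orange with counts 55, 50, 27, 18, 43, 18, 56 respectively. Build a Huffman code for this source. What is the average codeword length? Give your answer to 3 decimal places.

Probabilities are the counts divided by 267.
Repeatedly combine the two least-probable nodes; the expected code length is the sum of the merged weights.
merge 6/89 + 6/89 → 12/89
merge 9/89 + 12/89 → 21/89
merge 43/267 + 50/267 → 31/89
merge 55/267 + 56/267 → 37/89
merge 21/89 + 31/89 → 52/89
merge 37/89 + 52/89 → 1
L = 12/89 + 21/89 + 31/89 + 37/89 + 52/89 + 1 = 242/89 ≈ 2.719 bits/symbol.

2.719 bits/symbol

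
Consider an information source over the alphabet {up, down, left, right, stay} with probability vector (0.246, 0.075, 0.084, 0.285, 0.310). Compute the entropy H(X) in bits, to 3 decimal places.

2.118 bits

H = −Σ pᵢ log₂ pᵢ.
−0.246·log₂(0.246) = 0.4977
−0.075·log₂(0.075) = 0.2803
−0.084·log₂(0.084) = 0.3002
−0.285·log₂(0.285) = 0.5161
−0.310·log₂(0.310) = 0.5238
Sum ≈ 2.1181 → 2.118 bits.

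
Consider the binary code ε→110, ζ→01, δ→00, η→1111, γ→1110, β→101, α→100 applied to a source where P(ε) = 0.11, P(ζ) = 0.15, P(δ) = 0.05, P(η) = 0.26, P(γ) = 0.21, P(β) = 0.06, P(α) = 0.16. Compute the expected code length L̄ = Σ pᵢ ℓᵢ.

L̄ = Σ pᵢ·ℓᵢ = 0.11·3 + 0.15·2 + 0.05·2 + 0.26·4 + 0.21·4 + 0.06·3 + 0.16·3 = 3.27 bits/symbol.

3.27 bits/symbol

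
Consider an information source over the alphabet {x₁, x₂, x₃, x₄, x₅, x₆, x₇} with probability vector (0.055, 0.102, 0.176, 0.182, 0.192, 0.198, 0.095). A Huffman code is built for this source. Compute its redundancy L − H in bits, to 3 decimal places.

0.063 bits

Entropy H = −Σ p log₂ p ≈ 2.6969 bits.
Huffman merges: 11/200+19/200→3/20; 51/500+3/20→63/250; 22/125+91/500→179/500; 24/125+99/500→39/100; 63/250+179/500→61/100; 39/100+61/100→1. L = 69/25 ≈ 2.7600.
L − H = 2.7600 − 2.6969 = 0.063 bits.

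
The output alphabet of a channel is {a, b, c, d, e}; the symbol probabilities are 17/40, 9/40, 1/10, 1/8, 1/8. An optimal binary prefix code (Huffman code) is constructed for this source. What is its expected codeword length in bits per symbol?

2.15 bits/symbol

Repeatedly combine the two least-probable nodes; the expected code length is the sum of the merged weights.
merge 1/10 + 1/8 → 9/40
merge 1/8 + 9/40 → 7/20
merge 9/40 + 7/20 → 23/40
merge 17/40 + 23/40 → 1
L = 9/40 + 7/20 + 23/40 + 1 = 43/20 = 2.15 bits/symbol.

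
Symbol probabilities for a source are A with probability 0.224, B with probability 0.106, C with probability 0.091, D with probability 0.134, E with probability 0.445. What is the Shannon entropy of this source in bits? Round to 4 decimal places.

H = −Σ pᵢ log₂ pᵢ.
−0.224·log₂(0.224) = 0.4835
−0.106·log₂(0.106) = 0.3432
−0.091·log₂(0.091) = 0.3147
−0.134·log₂(0.134) = 0.3886
−0.445·log₂(0.445) = 0.5198
Sum ≈ 2.0498 → 2.0498 bits.

2.0498 bits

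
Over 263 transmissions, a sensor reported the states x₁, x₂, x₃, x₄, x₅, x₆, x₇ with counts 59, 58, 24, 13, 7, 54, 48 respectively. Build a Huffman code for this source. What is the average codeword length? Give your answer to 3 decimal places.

Probabilities are the counts divided by 263.
Repeatedly combine the two least-probable nodes; the expected code length is the sum of the merged weights.
merge 7/263 + 13/263 → 20/263
merge 20/263 + 24/263 → 44/263
merge 44/263 + 48/263 → 92/263
merge 54/263 + 58/263 → 112/263
merge 59/263 + 92/263 → 151/263
merge 112/263 + 151/263 → 1
L = 20/263 + 44/263 + 92/263 + 112/263 + 151/263 + 1 = 682/263 ≈ 2.593 bits/symbol.

2.593 bits/symbol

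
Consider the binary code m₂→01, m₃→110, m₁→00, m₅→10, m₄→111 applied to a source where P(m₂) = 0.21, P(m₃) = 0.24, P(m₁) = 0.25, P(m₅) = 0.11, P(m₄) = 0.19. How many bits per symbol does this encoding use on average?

2.43 bits/symbol

L̄ = Σ pᵢ·ℓᵢ = 0.21·2 + 0.24·3 + 0.25·2 + 0.11·2 + 0.19·3 = 2.43 bits/symbol.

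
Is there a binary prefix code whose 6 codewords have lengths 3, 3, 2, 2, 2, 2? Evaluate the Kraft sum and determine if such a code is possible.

1.25; no

With common denominator 2^3 = 8: Σ 2^(−ℓᵢ) = 1/8 + 1/8 + 2/8 + 2/8 + 2/8 + 2/8 = 10/8 = 1.25.
Kraft's inequality requires Σ ≤ 1; here Σ = 1.25 > 1, so no such prefix code exists.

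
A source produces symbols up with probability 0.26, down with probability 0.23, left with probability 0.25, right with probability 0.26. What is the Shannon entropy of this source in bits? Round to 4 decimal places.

H = −Σ pᵢ log₂ pᵢ.
−0.26·log₂(0.26) = 0.5053
−0.23·log₂(0.23) = 0.4877
−0.25·log₂(0.25) = 0.5000
−0.26·log₂(0.26) = 0.5053
Sum ≈ 1.9982 → 1.9982 bits.

1.9982 bits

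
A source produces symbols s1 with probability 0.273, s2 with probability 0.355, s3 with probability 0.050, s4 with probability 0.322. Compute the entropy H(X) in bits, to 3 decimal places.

1.784 bits

H = −Σ pᵢ log₂ pᵢ.
−0.273·log₂(0.273) = 0.5113
−0.355·log₂(0.355) = 0.5304
−0.050·log₂(0.050) = 0.2161
−0.322·log₂(0.322) = 0.5264
Sum ≈ 1.7843 → 1.784 bits.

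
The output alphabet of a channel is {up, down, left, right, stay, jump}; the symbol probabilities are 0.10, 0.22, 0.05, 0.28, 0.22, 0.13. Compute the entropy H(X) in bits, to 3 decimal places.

H = −Σ pᵢ log₂ pᵢ.
−0.10·log₂(0.10) = 0.3322
−0.22·log₂(0.22) = 0.4806
−0.05·log₂(0.05) = 0.2161
−0.28·log₂(0.28) = 0.5142
−0.22·log₂(0.22) = 0.4806
−0.13·log₂(0.13) = 0.3826
Sum ≈ 2.4063 → 2.406 bits.

2.406 bits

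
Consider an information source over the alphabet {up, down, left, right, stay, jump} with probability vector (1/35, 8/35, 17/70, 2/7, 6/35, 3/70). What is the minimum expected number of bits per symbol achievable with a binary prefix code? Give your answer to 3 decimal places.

Repeatedly combine the two least-probable nodes; the expected code length is the sum of the merged weights.
merge 1/35 + 3/70 → 1/14
merge 1/14 + 6/35 → 17/70
merge 8/35 + 17/70 → 33/70
merge 17/70 + 2/7 → 37/70
merge 33/70 + 37/70 → 1
L = 1/14 + 17/70 + 33/70 + 37/70 + 1 = 81/35 ≈ 2.314 bits/symbol.

2.314 bits/symbol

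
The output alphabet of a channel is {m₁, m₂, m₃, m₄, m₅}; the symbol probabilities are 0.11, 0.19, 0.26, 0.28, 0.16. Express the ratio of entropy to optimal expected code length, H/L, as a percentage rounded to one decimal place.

Entropy H = −Σ p log₂ p ≈ 2.2480 bits.
Huffman merges: 11/100+4/25→27/100; 19/100+13/50→9/20; 27/100+7/25→11/20; 9/20+11/20→1. L = 227/100 ≈ 2.2700.
Efficiency = H/L = 2.2480/2.2700 = 99.0%.

99.0%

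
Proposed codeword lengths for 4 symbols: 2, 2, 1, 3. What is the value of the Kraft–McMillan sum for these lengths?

1.125

With common denominator 2^3 = 8: Σ 2^(−ℓᵢ) = 2/8 + 2/8 + 4/8 + 1/8 = 9/8 = 1.125.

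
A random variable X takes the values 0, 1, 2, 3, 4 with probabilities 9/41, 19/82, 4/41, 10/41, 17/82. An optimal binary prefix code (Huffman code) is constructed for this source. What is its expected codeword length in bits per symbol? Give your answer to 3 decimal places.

Repeatedly combine the two least-probable nodes; the expected code length is the sum of the merged weights.
merge 4/41 + 17/82 → 25/82
merge 9/41 + 19/82 → 37/82
merge 10/41 + 25/82 → 45/82
merge 37/82 + 45/82 → 1
L = 25/82 + 37/82 + 45/82 + 1 = 189/82 ≈ 2.305 bits/symbol.

2.305 bits/symbol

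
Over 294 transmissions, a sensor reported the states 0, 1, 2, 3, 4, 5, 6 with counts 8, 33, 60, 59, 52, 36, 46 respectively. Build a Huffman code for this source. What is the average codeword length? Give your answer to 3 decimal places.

Probabilities are the counts divided by 294.
Repeatedly combine the two least-probable nodes; the expected code length is the sum of the merged weights.
merge 4/147 + 11/98 → 41/294
merge 6/49 + 41/294 → 11/42
merge 23/147 + 26/147 → 1/3
merge 59/294 + 10/49 → 17/42
merge 11/42 + 1/3 → 25/42
merge 17/42 + 25/42 → 1
L = 41/294 + 11/42 + 1/3 + 17/42 + 25/42 + 1 = 134/49 ≈ 2.735 bits/symbol.

2.735 bits/symbol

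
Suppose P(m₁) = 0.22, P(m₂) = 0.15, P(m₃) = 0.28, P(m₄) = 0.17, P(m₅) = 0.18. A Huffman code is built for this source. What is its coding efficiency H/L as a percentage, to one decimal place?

Entropy H = −Σ p log₂ p ≈ 2.2852 bits.
Huffman merges: 3/20+17/100→8/25; 9/50+11/50→2/5; 7/25+8/25→3/5; 2/5+3/5→1. L = 58/25 ≈ 2.3200.
Efficiency = H/L = 2.2852/2.3200 = 98.5%.

98.5%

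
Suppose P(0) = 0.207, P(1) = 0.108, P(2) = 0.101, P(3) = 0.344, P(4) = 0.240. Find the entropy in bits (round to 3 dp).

H = −Σ pᵢ log₂ pᵢ.
−0.207·log₂(0.207) = 0.4704
−0.108·log₂(0.108) = 0.3468
−0.101·log₂(0.101) = 0.3341
−0.344·log₂(0.344) = 0.5296
−0.240·log₂(0.240) = 0.4941
Sum ≈ 2.1749 → 2.175 bits.

2.175 bits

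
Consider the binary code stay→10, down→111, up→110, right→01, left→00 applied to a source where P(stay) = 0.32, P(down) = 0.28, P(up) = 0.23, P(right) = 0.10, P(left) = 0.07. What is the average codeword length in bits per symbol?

L̄ = Σ pᵢ·ℓᵢ = 0.32·2 + 0.28·3 + 0.23·3 + 0.10·2 + 0.07·2 = 2.51 bits/symbol.

2.51 bits/symbol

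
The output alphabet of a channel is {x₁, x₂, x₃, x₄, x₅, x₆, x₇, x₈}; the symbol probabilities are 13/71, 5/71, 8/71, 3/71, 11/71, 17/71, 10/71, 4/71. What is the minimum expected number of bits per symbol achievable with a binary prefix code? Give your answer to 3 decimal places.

Repeatedly combine the two least-probable nodes; the expected code length is the sum of the merged weights.
merge 3/71 + 4/71 → 7/71
merge 5/71 + 7/71 → 12/71
merge 8/71 + 10/71 → 18/71
merge 11/71 + 12/71 → 23/71
merge 13/71 + 17/71 → 30/71
merge 18/71 + 23/71 → 41/71
merge 30/71 + 41/71 → 1
L = 7/71 + 12/71 + 18/71 + 23/71 + 30/71 + 41/71 + 1 = 202/71 ≈ 2.845 bits/symbol.

2.845 bits/symbol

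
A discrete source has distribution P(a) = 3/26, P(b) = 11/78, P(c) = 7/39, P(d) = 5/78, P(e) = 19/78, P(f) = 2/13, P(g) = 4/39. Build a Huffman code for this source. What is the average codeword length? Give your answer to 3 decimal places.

2.744 bits/symbol

Repeatedly combine the two least-probable nodes; the expected code length is the sum of the merged weights.
merge 5/78 + 4/39 → 1/6
merge 3/26 + 11/78 → 10/39
merge 2/13 + 1/6 → 25/78
merge 7/39 + 19/78 → 11/26
merge 10/39 + 25/78 → 15/26
merge 11/26 + 15/26 → 1
L = 1/6 + 10/39 + 25/78 + 11/26 + 15/26 + 1 = 107/39 ≈ 2.744 bits/symbol.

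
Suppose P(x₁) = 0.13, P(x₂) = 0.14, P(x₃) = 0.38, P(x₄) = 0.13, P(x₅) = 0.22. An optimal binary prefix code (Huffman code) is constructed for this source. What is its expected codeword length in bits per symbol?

Repeatedly combine the two least-probable nodes; the expected code length is the sum of the merged weights.
merge 13/100 + 13/100 → 13/50
merge 7/50 + 11/50 → 9/25
merge 13/50 + 9/25 → 31/50
merge 19/50 + 31/50 → 1
L = 13/50 + 9/25 + 31/50 + 1 = 56/25 = 2.24 bits/symbol.

2.24 bits/symbol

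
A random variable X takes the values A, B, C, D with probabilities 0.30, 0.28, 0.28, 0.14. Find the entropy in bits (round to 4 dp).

H = −Σ pᵢ log₂ pᵢ.
−0.30·log₂(0.30) = 0.5211
−0.28·log₂(0.28) = 0.5142
−0.28·log₂(0.28) = 0.5142
−0.14·log₂(0.14) = 0.3971
Sum ≈ 1.9466 → 1.9466 bits.

1.9466 bits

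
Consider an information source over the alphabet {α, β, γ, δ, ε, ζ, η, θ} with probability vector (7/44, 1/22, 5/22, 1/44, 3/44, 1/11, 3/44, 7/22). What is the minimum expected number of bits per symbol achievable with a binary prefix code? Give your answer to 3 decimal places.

2.659 bits/symbol

Repeatedly combine the two least-probable nodes; the expected code length is the sum of the merged weights.
merge 1/44 + 1/22 → 3/44
merge 3/44 + 3/44 → 3/22
merge 3/44 + 1/11 → 7/44
merge 3/22 + 7/44 → 13/44
merge 7/44 + 5/22 → 17/44
merge 13/44 + 7/22 → 27/44
merge 17/44 + 27/44 → 1
L = 3/44 + 3/22 + 7/44 + 13/44 + 17/44 + 27/44 + 1 = 117/44 ≈ 2.659 bits/symbol.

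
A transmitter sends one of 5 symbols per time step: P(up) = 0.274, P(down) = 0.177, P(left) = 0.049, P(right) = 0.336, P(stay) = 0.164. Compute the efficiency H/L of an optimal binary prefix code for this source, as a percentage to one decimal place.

96.0%

Entropy H = −Σ p log₂ p ≈ 2.1236 bits.
Huffman merges: 49/1000+41/250→213/1000; 177/1000+213/1000→39/100; 137/500+42/125→61/100; 39/100+61/100→1. L = 2213/1000 ≈ 2.2130.
Efficiency = H/L = 2.1236/2.2130 = 96.0%.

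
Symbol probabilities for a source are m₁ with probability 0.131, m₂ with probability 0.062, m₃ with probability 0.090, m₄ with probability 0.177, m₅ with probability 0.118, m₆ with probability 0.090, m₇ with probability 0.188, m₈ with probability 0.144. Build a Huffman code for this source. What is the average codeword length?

Repeatedly combine the two least-probable nodes; the expected code length is the sum of the merged weights.
merge 31/500 + 9/100 → 19/125
merge 9/100 + 59/500 → 26/125
merge 131/1000 + 18/125 → 11/40
merge 19/125 + 177/1000 → 329/1000
merge 47/250 + 26/125 → 99/250
merge 11/40 + 329/1000 → 151/250
merge 99/250 + 151/250 → 1
L = 19/125 + 26/125 + 11/40 + 329/1000 + 99/250 + 151/250 + 1 = 741/250 = 2.964 bits/symbol.

2.964 bits/symbol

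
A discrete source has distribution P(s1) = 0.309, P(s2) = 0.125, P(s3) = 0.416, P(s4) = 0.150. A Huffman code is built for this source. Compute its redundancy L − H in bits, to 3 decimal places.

Entropy H = −Σ p log₂ p ≈ 1.8355 bits.
Huffman merges: 1/8+3/20→11/40; 11/40+309/1000→73/125; 52/125+73/125→1. L = 1859/1000 ≈ 1.8590.
L − H = 1.8590 − 1.8355 = 0.024 bits.

0.024 bits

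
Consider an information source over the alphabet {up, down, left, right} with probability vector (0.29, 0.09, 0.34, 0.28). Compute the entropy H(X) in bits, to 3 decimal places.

1.874 bits

H = −Σ pᵢ log₂ pᵢ.
−0.29·log₂(0.29) = 0.5179
−0.09·log₂(0.09) = 0.3127
−0.34·log₂(0.34) = 0.5292
−0.28·log₂(0.28) = 0.5142
Sum ≈ 1.8740 → 1.874 bits.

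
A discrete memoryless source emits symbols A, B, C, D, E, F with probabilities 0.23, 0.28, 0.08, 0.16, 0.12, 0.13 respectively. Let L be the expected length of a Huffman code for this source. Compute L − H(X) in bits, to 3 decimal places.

Entropy H = −Σ p log₂ p ≈ 2.4661 bits.
Huffman merges: 2/25+3/25→1/5; 13/100+4/25→29/100; 1/5+23/100→43/100; 7/25+29/100→57/100; 43/100+57/100→1. L = 249/100 ≈ 2.4900.
L − H = 2.4900 − 2.4661 = 0.024 bits.

0.024 bits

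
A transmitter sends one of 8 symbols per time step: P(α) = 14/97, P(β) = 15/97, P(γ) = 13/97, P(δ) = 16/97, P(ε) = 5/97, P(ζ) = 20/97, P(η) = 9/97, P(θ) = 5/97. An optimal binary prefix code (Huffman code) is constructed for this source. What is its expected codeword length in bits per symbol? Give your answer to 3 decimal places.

2.897 bits/symbol

Repeatedly combine the two least-probable nodes; the expected code length is the sum of the merged weights.
merge 5/97 + 5/97 → 10/97
merge 9/97 + 10/97 → 19/97
merge 13/97 + 14/97 → 27/97
merge 15/97 + 16/97 → 31/97
merge 19/97 + 20/97 → 39/97
merge 27/97 + 31/97 → 58/97
merge 39/97 + 58/97 → 1
L = 10/97 + 19/97 + 27/97 + 31/97 + 39/97 + 58/97 + 1 = 281/97 ≈ 2.897 bits/symbol.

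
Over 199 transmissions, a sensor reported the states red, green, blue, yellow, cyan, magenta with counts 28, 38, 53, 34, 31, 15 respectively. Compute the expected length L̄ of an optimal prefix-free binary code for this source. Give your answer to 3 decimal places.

Probabilities are the counts divided by 199.
Repeatedly combine the two least-probable nodes; the expected code length is the sum of the merged weights.
merge 15/199 + 28/199 → 43/199
merge 31/199 + 34/199 → 65/199
merge 38/199 + 43/199 → 81/199
merge 53/199 + 65/199 → 118/199
merge 81/199 + 118/199 → 1
L = 43/199 + 65/199 + 81/199 + 118/199 + 1 = 506/199 ≈ 2.543 bits/symbol.

2.543 bits/symbol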